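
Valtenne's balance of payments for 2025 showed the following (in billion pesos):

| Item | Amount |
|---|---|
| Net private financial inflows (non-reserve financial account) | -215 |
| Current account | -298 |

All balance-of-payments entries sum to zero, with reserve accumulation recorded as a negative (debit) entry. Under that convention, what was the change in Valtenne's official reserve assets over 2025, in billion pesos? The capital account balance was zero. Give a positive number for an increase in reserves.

-513

Official reserve transactions balance = -((-298) + (-215)) = 513
An accumulation of reserves is recorded as a debit (negative entry), so the change in the stock of reserves is the negative of that balance.
Change in official reserves = -(513) = -513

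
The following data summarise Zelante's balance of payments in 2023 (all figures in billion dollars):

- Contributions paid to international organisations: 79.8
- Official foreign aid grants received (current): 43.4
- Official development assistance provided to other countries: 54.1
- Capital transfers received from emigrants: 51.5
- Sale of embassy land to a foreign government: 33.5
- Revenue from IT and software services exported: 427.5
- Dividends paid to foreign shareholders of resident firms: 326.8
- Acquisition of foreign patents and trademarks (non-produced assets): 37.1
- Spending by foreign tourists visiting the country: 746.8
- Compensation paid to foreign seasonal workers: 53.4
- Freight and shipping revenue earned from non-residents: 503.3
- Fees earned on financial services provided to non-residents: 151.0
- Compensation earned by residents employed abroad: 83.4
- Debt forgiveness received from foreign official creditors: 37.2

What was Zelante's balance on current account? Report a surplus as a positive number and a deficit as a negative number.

1441.3

Services: 151.0 + 503.3 + 746.8 + 427.5 = 1828.6
Primary income: 83.4 - 53.4 - 326.8 = -296.8
Secondary income: 43.4 - 79.8 - 54.1 = -90.5
Current account = 1828.6 + (-296.8) + (-90.5) = 1441.3
(Excluded from the current account — capital account: capital transfers received from emigrants 51.5, sale of embassy land to a foreign government 33.5, acquisition of foreign patents and trademarks (non-produced assets) 37.1, debt forgiveness received from foreign official creditors 37.2.)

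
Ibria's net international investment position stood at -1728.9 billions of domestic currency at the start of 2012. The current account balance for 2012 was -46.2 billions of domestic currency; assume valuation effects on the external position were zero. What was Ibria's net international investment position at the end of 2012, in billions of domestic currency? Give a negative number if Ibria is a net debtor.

-1775.1

With no valuation effects, change in NIIP = current account = -46.2
End-of-year NIIP = -1728.9 + (-46.2) = -1775.1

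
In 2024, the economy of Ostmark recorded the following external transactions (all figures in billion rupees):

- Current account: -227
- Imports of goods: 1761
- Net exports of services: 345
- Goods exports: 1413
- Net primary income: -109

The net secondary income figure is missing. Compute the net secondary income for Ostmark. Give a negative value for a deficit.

-115

Current account = goods balance + services balance + net primary income + net secondary income
Sum of the known components = -112
Net secondary income = CA - (known components) = -227 - (-112) = -115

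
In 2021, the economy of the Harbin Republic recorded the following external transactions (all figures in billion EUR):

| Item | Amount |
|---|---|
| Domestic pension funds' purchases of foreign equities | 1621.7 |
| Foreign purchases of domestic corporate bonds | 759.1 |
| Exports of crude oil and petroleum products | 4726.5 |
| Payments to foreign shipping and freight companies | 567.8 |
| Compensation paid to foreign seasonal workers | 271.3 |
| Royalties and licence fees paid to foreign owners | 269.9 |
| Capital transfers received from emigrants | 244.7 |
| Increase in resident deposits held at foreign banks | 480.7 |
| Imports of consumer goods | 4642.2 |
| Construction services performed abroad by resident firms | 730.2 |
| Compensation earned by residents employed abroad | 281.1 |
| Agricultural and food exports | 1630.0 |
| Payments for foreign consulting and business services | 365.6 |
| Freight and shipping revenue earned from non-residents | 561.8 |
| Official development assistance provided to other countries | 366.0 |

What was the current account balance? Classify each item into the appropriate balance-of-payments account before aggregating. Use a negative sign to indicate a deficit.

Goods: 1630.0 + 4726.5 - 4642.2 = 1714.3
Services: -365.6 + 561.8 - 269.9 - 567.8 + 730.2 = 88.7
Primary income: -271.3 + 281.1 = 9.8
Secondary income: -366.0
Current account = 1714.3 + 88.7 + 9.8 + (-366.0) = 1446.8
(Excluded from the current account — financial account: domestic pension funds' purchases of foreign equities 1621.7, foreign purchases of domestic corporate bonds 759.1, increase in resident deposits held at foreign banks 480.7; capital account: capital transfers received from emigrants 244.7.)

1446.8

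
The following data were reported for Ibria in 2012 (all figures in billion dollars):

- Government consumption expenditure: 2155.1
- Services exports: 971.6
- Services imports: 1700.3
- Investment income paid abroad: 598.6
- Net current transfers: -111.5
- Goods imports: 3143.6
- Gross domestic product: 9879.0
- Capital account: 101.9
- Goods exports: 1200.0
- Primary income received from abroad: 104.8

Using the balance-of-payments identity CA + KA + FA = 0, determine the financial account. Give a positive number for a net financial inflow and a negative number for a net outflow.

3175.7

Goods balance = 1200.0 - 3143.6 = -1943.6
Services balance = 971.6 - 1700.3 = -728.7
Trade balance (goods + services) = -1943.6 + (-728.7) = -2672.3
Net primary income = 104.8 - 598.6 = -493.8
Net secondary income = -111.5
Current account = -2672.3 + (-493.8) + (-111.5) = -3277.6
Financial account = -(-3277.6 + 101.9) = 3175.7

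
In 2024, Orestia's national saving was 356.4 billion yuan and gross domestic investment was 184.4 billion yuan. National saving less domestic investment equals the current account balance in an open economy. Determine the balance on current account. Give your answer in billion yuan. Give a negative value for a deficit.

S - I = CA (net lending to the rest of the world).
CA = S - I = 356.4 - 184.4 = 172.0

172.0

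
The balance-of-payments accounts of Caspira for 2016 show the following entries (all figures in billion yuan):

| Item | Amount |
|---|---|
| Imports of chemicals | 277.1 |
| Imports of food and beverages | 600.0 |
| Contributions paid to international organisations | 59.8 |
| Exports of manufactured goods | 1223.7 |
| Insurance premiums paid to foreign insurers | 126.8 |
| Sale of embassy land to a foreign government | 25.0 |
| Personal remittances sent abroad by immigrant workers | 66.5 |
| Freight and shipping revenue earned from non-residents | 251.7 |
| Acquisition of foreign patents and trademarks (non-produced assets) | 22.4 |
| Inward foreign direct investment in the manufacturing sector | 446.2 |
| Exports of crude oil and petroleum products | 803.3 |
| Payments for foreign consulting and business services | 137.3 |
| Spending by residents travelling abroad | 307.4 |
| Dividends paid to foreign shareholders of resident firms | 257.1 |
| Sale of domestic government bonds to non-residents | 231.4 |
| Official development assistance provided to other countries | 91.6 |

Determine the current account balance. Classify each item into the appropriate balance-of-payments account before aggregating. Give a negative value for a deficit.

Goods: 803.3 + 1223.7 - 600.0 - 277.1 = 1149.9
Services: -137.3 + 251.7 - 307.4 - 126.8 = -319.8
Primary income: -257.1
Secondary income: -91.6 - 66.5 - 59.8 = -217.9
Current account = 1149.9 + (-319.8) + (-257.1) + (-217.9) = 355.1
(Excluded from the current account — capital account: sale of embassy land to a foreign government 25.0, acquisition of foreign patents and trademarks (non-produced assets) 22.4; financial account: inward foreign direct investment in the manufacturing sector 446.2, sale of domestic government bonds to non-residents 231.4.)

355.1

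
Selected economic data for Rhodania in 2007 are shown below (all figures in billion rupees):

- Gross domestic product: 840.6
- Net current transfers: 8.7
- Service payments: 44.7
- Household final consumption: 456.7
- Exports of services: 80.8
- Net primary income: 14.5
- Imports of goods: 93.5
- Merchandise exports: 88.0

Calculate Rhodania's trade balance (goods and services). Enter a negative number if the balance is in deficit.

30.6

Goods balance = 88.0 - 93.5 = -5.5
Services balance = 80.8 - 44.7 = 36.1
Trade balance (goods + services) = -5.5 + 36.1 = 30.6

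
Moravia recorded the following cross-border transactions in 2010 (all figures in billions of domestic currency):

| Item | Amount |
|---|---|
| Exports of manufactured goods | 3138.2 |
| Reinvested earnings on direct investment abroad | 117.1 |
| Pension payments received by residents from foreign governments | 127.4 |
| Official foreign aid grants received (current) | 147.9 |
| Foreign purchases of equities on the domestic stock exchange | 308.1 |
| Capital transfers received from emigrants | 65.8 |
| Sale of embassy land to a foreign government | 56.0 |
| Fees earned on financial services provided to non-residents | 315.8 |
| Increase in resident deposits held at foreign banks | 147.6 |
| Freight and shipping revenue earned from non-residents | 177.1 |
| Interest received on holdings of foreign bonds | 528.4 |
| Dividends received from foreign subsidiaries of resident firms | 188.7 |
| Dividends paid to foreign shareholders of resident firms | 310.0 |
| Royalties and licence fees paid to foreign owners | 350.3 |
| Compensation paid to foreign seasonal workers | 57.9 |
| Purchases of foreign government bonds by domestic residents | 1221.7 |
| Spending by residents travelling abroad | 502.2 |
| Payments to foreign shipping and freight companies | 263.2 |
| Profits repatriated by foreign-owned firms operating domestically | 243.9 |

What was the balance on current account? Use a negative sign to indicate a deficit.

3013.1

Goods: 3138.2
Services: 315.8 - 502.2 - 350.3 - 263.2 + 177.1 = -622.8
Primary income: -57.9 - 243.9 - 310.0 + 528.4 + 117.1 + 188.7 = 222.4
Secondary income: 127.4 + 147.9 = 275.3
Current account = 3138.2 + (-622.8) + 222.4 + 275.3 = 3013.1
(Excluded from the current account — financial account: foreign purchases of equities on the domestic stock exchange 308.1, increase in resident deposits held at foreign banks 147.6, purchases of foreign government bonds by domestic residents 1221.7; capital account: capital transfers received from emigrants 65.8, sale of embassy land to a foreign government 56.0.)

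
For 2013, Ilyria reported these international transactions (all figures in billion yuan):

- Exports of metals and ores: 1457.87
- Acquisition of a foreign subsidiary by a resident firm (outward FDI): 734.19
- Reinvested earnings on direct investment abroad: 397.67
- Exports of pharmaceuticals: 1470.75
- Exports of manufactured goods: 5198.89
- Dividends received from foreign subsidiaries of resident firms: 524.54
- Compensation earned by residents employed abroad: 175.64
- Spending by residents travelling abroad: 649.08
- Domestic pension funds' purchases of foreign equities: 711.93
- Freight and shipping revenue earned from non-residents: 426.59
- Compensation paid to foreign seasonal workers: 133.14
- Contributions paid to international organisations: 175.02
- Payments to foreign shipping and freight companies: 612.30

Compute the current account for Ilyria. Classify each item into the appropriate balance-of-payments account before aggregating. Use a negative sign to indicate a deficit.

Goods: 1470.75 + 5198.89 + 1457.87 = 8127.51
Services: 426.59 - 649.08 - 612.30 = -834.79
Primary income: 524.54 - 133.14 + 175.64 + 397.67 = 964.71
Secondary income: -175.02
Current account = 8127.51 + (-834.79) + 964.71 + (-175.02) = 8082.41
(Excluded from the current account — financial account: acquisition of a foreign subsidiary by a resident firm (outward FDI) 734.19, domestic pension funds' purchases of foreign equities 711.93.)

8082.41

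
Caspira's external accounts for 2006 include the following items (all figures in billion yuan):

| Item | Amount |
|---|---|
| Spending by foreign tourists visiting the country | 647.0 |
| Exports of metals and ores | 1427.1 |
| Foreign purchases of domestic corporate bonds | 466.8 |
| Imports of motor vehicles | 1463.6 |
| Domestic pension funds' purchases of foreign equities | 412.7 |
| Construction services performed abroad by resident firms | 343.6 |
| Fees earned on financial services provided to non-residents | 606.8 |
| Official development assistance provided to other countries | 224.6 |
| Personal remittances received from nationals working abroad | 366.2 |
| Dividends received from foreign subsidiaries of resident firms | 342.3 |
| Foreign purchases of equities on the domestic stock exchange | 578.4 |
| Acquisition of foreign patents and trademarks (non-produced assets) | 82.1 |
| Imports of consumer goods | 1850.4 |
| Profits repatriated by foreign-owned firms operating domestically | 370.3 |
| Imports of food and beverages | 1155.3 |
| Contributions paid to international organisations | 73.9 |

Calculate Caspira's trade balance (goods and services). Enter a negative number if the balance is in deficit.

-1444.8

Goods: -1850.4 - 1155.3 + 1427.1 - 1463.6 = -3042.2
Services: 647.0 + 606.8 + 343.6 = 1597.4
Trade balance = -3042.2 + 1597.4 = -1444.8
(Excluded from the trade balance — financial account: foreign purchases of domestic corporate bonds 466.8, domestic pension funds' purchases of foreign equities 412.7, foreign purchases of equities on the domestic stock exchange 578.4; secondary income: official development assistance provided to other countries 224.6, personal remittances received from nationals working abroad 366.2, contributions paid to international organisations 73.9; primary income: dividends received from foreign subsidiaries of resident firms 342.3, profits repatriated by foreign-owned firms operating domestically 370.3; capital account: acquisition of foreign patents and trademarks (non-produced assets) 82.1.)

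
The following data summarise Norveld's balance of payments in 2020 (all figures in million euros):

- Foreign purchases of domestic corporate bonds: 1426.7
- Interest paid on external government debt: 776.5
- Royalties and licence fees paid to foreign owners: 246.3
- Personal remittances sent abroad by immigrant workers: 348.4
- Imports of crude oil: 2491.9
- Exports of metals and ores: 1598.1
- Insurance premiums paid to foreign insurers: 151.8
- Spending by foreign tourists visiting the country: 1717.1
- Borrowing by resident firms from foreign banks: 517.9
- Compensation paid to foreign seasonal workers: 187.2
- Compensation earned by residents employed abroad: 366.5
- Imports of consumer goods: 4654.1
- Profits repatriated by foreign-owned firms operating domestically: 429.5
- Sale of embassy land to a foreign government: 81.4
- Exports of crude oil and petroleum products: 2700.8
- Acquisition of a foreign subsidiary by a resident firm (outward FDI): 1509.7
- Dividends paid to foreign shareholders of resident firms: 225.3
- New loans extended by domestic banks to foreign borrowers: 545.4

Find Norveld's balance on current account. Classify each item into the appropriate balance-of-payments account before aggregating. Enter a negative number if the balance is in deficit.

-3128.5

Goods: 2700.8 - 2491.9 - 4654.1 + 1598.1 = -2847.1
Services: -246.3 + 1717.1 - 151.8 = 1319.0
Primary income: 366.5 - 776.5 - 187.2 - 429.5 - 225.3 = -1252.0
Secondary income: -348.4
Current account = (-2847.1) + 1319.0 + (-1252.0) + (-348.4) = -3128.5
(Excluded from the current account — financial account: foreign purchases of domestic corporate bonds 1426.7, borrowing by resident firms from foreign banks 517.9, acquisition of a foreign subsidiary by a resident firm (outward FDI) 1509.7, new loans extended by domestic banks to foreign borrowers 545.4; capital account: sale of embassy land to a foreign government 81.4.)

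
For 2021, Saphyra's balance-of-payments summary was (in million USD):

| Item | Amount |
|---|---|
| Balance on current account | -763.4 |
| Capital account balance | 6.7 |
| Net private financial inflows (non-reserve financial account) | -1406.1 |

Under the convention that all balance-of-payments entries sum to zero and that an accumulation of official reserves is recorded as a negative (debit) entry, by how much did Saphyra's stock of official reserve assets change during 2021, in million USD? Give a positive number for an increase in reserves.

Official reserve transactions balance = -((-763.4) + 6.7 + (-1406.1)) = 2162.8
An accumulation of reserves is recorded as a debit (negative entry), so the change in the stock of reserves is the negative of that balance.
Change in official reserves = -(2162.8) = -2162.8

-2162.8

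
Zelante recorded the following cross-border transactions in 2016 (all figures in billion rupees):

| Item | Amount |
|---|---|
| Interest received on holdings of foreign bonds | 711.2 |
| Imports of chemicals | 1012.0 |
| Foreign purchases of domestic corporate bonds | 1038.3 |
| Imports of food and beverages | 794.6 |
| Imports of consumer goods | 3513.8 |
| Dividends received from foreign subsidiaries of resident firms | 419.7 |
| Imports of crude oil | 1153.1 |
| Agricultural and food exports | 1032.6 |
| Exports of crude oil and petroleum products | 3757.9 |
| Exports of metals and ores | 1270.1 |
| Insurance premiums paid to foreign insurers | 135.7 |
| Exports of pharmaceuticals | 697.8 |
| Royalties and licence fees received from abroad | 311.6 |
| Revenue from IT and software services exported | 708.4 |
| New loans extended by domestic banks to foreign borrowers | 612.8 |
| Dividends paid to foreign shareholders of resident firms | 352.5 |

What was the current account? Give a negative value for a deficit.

Goods: 697.8 - 1012.0 - 3513.8 + 1032.6 + 3757.9 - 794.6 + 1270.1 - 1153.1 = 284.9
Services: 311.6 - 135.7 + 708.4 = 884.3
Primary income: -352.5 + 711.2 + 419.7 = 778.4
Current account = 284.9 + 884.3 + 778.4 = 1947.6
(Excluded from the current account — financial account: foreign purchases of domestic corporate bonds 1038.3, new loans extended by domestic banks to foreign borrowers 612.8.)

1947.6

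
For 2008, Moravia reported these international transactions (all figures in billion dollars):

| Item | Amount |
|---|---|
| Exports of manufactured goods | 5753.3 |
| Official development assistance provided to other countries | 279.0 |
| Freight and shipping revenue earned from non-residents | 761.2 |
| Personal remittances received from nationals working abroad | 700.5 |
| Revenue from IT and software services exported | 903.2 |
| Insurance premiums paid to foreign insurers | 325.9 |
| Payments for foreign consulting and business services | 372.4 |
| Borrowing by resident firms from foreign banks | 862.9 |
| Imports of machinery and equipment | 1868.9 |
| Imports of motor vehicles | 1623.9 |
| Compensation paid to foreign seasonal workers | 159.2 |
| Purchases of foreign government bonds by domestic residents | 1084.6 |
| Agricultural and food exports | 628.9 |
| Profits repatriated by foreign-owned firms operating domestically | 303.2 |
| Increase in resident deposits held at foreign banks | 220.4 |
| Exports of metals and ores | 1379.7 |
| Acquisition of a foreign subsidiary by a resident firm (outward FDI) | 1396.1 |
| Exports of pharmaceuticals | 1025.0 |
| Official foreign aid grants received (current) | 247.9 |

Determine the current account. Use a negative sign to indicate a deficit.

6467.2

Goods: 1379.7 + 5753.3 - 1868.9 + 628.9 + 1025.0 - 1623.9 = 5294.1
Services: 761.2 - 372.4 - 325.9 + 903.2 = 966.1
Primary income: -303.2 - 159.2 = -462.4
Secondary income: -279.0 + 700.5 + 247.9 = 669.4
Current account = 5294.1 + 966.1 + (-462.4) + 669.4 = 6467.2
(Excluded from the current account — financial account: borrowing by resident firms from foreign banks 862.9, purchases of foreign government bonds by domestic residents 1084.6, increase in resident deposits held at foreign banks 220.4, acquisition of a foreign subsidiary by a resident firm (outward FDI) 1396.1.)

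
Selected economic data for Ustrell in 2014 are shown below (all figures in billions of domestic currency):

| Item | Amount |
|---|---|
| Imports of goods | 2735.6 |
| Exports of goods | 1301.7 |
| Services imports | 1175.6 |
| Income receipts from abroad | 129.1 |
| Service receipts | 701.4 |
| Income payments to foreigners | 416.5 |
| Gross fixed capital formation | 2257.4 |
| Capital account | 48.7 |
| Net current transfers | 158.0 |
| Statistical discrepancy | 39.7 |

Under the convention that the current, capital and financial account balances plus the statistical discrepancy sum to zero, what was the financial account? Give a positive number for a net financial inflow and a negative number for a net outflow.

Goods balance = 1301.7 - 2735.6 = -1433.9
Services balance = 701.4 - 1175.6 = -474.2
Trade balance (goods + services) = -1433.9 + (-474.2) = -1908.1
Net primary income = 129.1 - 416.5 = -287.4
Net secondary income = 158.0
Current account = -1908.1 + (-287.4) + 158.0 = -2037.5
Financial account = -(-2037.5 + 48.7 + 39.7) = 1949.1

1949.1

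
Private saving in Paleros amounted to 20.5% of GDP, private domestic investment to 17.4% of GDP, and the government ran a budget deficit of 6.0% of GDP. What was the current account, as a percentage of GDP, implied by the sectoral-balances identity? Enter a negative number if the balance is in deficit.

By the sectoral-balances identity, CA = (S_private - I) + (T - G).
Private balance = 20.5 - 17.4 = 3.1
Government balance (T - G) = -6.0
CA = 3.1 + (-6.0) = -2.9

-2.9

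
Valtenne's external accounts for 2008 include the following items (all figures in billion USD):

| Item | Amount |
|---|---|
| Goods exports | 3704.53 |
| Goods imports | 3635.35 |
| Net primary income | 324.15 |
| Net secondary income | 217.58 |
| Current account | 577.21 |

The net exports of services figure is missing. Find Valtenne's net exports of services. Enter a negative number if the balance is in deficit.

-33.70

Current account = goods balance + services balance + net primary income + net secondary income
Sum of the known components = 610.91
Net exports of services = CA - (known components) = 577.21 - 610.91 = -33.70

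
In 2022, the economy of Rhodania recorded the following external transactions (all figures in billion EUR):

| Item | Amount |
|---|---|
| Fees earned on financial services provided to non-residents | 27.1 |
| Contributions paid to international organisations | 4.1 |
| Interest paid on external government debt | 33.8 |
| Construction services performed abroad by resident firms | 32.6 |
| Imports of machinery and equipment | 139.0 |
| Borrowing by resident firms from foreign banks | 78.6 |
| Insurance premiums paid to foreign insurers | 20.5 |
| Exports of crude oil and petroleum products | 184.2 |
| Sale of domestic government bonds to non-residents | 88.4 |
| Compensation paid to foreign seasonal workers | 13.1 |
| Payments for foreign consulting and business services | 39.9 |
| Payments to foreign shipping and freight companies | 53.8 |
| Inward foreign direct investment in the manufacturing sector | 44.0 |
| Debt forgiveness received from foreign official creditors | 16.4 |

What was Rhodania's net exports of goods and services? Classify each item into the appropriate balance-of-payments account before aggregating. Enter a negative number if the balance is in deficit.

-9.3

Goods: -139.0 + 184.2 = 45.2
Services: -20.5 - 53.8 + 27.1 - 39.9 + 32.6 = -54.5
Trade balance = 45.2 + (-54.5) = -9.3
(Excluded from the trade balance — secondary income: contributions paid to international organisations 4.1; primary income: interest paid on external government debt 33.8, compensation paid to foreign seasonal workers 13.1; financial account: borrowing by resident firms from foreign banks 78.6, sale of domestic government bonds to non-residents 88.4, inward foreign direct investment in the manufacturing sector 44.0; capital account: debt forgiveness received from foreign official creditors 16.4.)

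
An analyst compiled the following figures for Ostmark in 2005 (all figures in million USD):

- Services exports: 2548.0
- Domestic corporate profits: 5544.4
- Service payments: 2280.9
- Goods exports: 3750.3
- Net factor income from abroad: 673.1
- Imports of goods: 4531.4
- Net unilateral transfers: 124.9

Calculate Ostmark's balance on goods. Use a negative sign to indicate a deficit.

-781.1

Goods balance = 3750.3 - 4531.4 = -781.1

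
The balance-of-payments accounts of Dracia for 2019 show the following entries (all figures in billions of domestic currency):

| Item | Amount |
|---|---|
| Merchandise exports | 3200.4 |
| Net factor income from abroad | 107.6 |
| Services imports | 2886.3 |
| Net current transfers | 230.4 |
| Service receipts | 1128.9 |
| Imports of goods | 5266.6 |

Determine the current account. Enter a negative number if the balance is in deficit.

Goods balance = 3200.4 - 5266.6 = -2066.2
Services balance = 1128.9 - 2886.3 = -1757.4
Trade balance (goods + services) = -2066.2 + (-1757.4) = -3823.6
Net primary income = 107.6
Net secondary income = 230.4
Current account = -3823.6 + 107.6 + 230.4 = -3485.6

-3485.6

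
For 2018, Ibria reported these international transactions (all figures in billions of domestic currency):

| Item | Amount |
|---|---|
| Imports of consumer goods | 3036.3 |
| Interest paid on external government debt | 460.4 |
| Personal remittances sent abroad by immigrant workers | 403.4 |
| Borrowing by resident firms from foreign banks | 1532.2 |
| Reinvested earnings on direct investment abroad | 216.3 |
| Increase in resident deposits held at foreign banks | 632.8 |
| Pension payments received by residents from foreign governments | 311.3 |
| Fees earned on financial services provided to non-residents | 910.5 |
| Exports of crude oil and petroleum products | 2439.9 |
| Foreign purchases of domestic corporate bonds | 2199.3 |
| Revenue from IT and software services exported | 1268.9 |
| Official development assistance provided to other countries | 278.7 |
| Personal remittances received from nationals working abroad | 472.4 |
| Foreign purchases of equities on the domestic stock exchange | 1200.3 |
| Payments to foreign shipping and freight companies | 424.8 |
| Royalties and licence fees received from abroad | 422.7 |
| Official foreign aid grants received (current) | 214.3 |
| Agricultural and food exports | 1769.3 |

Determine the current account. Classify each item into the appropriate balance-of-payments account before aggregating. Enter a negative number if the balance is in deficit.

Goods: 1769.3 - 3036.3 + 2439.9 = 1172.9
Services: -424.8 + 1268.9 + 910.5 + 422.7 = 2177.3
Primary income: 216.3 - 460.4 = -244.1
Secondary income: 311.3 + 472.4 - 403.4 + 214.3 - 278.7 = 315.9
Current account = 1172.9 + 2177.3 + (-244.1) + 315.9 = 3422.0
(Excluded from the current account — financial account: borrowing by resident firms from foreign banks 1532.2, increase in resident deposits held at foreign banks 632.8, foreign purchases of domestic corporate bonds 2199.3, foreign purchases of equities on the domestic stock exchange 1200.3.)

3422.0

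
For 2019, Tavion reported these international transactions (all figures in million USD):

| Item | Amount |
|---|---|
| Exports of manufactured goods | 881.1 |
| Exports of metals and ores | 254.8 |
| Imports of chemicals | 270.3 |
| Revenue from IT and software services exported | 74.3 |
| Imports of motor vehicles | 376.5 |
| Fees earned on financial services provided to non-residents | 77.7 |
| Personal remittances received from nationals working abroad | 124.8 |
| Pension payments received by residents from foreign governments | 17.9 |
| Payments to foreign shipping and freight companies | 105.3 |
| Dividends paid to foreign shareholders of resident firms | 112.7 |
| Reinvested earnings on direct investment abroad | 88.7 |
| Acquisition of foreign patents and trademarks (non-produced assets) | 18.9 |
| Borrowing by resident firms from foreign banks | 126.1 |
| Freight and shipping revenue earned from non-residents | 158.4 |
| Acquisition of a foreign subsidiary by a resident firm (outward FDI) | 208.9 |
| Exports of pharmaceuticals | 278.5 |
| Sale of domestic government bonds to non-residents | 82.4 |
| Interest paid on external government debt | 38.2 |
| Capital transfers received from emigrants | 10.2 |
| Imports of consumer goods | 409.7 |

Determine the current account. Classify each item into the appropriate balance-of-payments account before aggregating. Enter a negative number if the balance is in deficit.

643.5

Goods: -376.5 + 881.1 - 270.3 - 409.7 + 254.8 + 278.5 = 357.9
Services: 158.4 + 77.7 - 105.3 + 74.3 = 205.1
Primary income: -112.7 + 88.7 - 38.2 = -62.2
Secondary income: 124.8 + 17.9 = 142.7
Current account = 357.9 + 205.1 + (-62.2) + 142.7 = 643.5
(Excluded from the current account — capital account: acquisition of foreign patents and trademarks (non-produced assets) 18.9, capital transfers received from emigrants 10.2; financial account: borrowing by resident firms from foreign banks 126.1, acquisition of a foreign subsidiary by a resident firm (outward FDI) 208.9, sale of domestic government bonds to non-residents 82.4.)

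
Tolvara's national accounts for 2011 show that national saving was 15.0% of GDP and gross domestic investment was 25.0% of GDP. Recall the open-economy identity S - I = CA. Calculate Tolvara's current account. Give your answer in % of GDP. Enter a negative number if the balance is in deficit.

-10.0

S - I = CA (net lending to the rest of the world).
CA = S - I = 15.0 - 25.0 = -10.0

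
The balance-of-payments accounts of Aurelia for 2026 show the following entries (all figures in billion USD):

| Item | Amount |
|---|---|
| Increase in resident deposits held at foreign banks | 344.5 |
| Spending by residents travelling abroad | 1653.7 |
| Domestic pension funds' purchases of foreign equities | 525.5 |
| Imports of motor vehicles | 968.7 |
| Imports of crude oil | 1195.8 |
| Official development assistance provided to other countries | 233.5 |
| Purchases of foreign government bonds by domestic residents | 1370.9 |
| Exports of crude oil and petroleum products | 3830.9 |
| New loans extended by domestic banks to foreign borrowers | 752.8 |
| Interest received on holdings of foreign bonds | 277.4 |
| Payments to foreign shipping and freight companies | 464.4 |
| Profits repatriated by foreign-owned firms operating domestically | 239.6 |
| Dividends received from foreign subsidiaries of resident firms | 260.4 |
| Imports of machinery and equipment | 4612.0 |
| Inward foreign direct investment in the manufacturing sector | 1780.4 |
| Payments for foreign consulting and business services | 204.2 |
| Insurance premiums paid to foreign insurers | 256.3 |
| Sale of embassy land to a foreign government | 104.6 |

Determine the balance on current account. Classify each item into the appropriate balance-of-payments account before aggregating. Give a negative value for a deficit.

-5459.5

Goods: -1195.8 + 3830.9 - 968.7 - 4612.0 = -2945.6
Services: -464.4 - 204.2 - 256.3 - 1653.7 = -2578.6
Primary income: 277.4 + 260.4 - 239.6 = 298.2
Secondary income: -233.5
Current account = (-2945.6) + (-2578.6) + 298.2 + (-233.5) = -5459.5
(Excluded from the current account — financial account: increase in resident deposits held at foreign banks 344.5, domestic pension funds' purchases of foreign equities 525.5, purchases of foreign government bonds by domestic residents 1370.9, new loans extended by domestic banks to foreign borrowers 752.8, inward foreign direct investment in the manufacturing sector 1780.4; capital account: sale of embassy land to a foreign government 104.6.)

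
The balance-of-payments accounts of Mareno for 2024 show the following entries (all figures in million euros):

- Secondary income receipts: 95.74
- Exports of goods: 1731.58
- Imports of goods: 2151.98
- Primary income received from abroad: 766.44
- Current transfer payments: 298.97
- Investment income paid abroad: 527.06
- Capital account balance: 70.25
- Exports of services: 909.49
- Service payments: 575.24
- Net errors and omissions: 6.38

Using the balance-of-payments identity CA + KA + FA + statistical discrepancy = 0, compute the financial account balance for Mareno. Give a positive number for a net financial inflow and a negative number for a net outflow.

-26.63

Goods balance = 1731.58 - 2151.98 = -420.40
Services balance = 909.49 - 575.24 = 334.25
Trade balance (goods + services) = -420.40 + 334.25 = -86.15
Net primary income = 766.44 - 527.06 = 239.38
Net secondary income = 95.74 - 298.97 = -203.23
Current account = -86.15 + 239.38 + (-203.23) = -50.00
Financial account = -(-50.00 + 70.25 + 6.38) = -26.63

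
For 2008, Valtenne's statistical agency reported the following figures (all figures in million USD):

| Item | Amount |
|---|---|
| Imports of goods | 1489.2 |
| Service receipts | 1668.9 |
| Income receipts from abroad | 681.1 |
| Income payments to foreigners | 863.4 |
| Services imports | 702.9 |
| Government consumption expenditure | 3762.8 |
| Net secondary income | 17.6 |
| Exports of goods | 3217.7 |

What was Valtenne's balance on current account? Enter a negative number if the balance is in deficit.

2529.8

Goods balance = 3217.7 - 1489.2 = 1728.5
Services balance = 1668.9 - 702.9 = 966.0
Trade balance (goods + services) = 1728.5 + 966.0 = 2694.5
Net primary income = 681.1 - 863.4 = -182.3
Net secondary income = 17.6
Current account = 2694.5 + (-182.3) + 17.6 = 2529.8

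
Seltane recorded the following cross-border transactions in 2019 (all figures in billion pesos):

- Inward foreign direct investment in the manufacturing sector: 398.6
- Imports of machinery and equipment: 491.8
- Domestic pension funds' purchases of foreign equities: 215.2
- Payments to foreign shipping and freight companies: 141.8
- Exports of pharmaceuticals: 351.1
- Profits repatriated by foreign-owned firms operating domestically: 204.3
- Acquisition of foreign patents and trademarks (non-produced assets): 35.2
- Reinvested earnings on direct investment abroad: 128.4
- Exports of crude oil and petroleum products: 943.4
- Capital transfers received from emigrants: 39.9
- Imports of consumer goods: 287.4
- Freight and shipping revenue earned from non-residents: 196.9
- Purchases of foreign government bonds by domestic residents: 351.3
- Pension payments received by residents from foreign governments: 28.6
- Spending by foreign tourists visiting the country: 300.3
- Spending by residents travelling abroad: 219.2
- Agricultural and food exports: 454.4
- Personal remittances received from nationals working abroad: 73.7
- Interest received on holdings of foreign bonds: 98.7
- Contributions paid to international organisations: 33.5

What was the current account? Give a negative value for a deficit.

Goods: 454.4 - 287.4 - 491.8 + 943.4 + 351.1 = 969.7
Services: -219.2 - 141.8 + 300.3 + 196.9 = 136.2
Primary income: -204.3 + 98.7 + 128.4 = 22.8
Secondary income: 73.7 + 28.6 - 33.5 = 68.8
Current account = 969.7 + 136.2 + 22.8 + 68.8 = 1197.5
(Excluded from the current account — financial account: inward foreign direct investment in the manufacturing sector 398.6, domestic pension funds' purchases of foreign equities 215.2, purchases of foreign government bonds by domestic residents 351.3; capital account: acquisition of foreign patents and trademarks (non-produced assets) 35.2, capital transfers received from emigrants 39.9.)

1197.5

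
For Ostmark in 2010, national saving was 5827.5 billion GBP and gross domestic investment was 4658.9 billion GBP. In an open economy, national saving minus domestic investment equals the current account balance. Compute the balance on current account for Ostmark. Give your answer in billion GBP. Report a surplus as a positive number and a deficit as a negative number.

1168.6

S - I = CA (net lending to the rest of the world).
CA = S - I = 5827.5 - 4658.9 = 1168.6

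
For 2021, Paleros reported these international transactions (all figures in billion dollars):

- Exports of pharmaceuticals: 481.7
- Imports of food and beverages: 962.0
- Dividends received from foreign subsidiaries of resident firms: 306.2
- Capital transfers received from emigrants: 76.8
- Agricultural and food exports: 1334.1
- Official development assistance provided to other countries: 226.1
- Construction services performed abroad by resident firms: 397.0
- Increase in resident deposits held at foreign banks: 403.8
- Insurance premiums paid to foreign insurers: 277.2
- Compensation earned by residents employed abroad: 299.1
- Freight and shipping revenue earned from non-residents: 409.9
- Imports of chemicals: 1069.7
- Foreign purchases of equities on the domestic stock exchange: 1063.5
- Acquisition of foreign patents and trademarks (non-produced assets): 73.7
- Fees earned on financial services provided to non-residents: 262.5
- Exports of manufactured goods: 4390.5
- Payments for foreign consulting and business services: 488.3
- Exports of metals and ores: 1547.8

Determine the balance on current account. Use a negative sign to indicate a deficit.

6405.5

Goods: 1547.8 + 1334.1 - 962.0 - 1069.7 + 481.7 + 4390.5 = 5722.4
Services: -488.3 + 409.9 - 277.2 + 397.0 + 262.5 = 303.9
Primary income: 299.1 + 306.2 = 605.3
Secondary income: -226.1
Current account = 5722.4 + 303.9 + 605.3 + (-226.1) = 6405.5
(Excluded from the current account — capital account: capital transfers received from emigrants 76.8, acquisition of foreign patents and trademarks (non-produced assets) 73.7; financial account: increase in resident deposits held at foreign banks 403.8, foreign purchases of equities on the domestic stock exchange 1063.5.)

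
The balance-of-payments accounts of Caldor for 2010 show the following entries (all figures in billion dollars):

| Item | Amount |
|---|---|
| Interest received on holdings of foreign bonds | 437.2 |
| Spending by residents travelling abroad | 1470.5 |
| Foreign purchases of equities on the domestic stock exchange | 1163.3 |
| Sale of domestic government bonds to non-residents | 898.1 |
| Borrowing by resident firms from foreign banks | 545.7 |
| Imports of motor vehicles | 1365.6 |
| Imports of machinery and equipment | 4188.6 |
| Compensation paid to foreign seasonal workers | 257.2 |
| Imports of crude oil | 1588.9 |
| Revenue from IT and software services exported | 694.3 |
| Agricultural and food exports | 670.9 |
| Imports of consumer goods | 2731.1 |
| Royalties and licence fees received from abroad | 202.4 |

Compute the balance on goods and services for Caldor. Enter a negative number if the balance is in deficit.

Goods: -1365.6 - 4188.6 - 1588.9 + 670.9 - 2731.1 = -9203.3
Services: -1470.5 + 694.3 + 202.4 = -573.8
Trade balance = -9203.3 + (-573.8) = -9777.1
(Excluded from the trade balance — primary income: interest received on holdings of foreign bonds 437.2, compensation paid to foreign seasonal workers 257.2; financial account: foreign purchases of equities on the domestic stock exchange 1163.3, sale of domestic government bonds to non-residents 898.1, borrowing by resident firms from foreign banks 545.7.)

-9777.1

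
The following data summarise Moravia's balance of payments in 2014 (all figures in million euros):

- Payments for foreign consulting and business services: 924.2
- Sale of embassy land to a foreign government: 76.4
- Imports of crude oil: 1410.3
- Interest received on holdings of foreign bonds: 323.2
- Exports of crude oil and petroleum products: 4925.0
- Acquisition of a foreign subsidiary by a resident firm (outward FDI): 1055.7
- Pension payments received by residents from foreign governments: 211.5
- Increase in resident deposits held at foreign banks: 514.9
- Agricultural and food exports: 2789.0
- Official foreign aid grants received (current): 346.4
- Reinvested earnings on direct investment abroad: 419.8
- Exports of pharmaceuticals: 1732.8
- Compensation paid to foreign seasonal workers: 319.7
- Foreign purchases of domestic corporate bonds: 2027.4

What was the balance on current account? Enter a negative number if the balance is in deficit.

Goods: 1732.8 + 2789.0 - 1410.3 + 4925.0 = 8036.5
Services: -924.2
Primary income: -319.7 + 419.8 + 323.2 = 423.3
Secondary income: 346.4 + 211.5 = 557.9
Current account = 8036.5 + (-924.2) + 423.3 + 557.9 = 8093.5
(Excluded from the current account — capital account: sale of embassy land to a foreign government 76.4; financial account: acquisition of a foreign subsidiary by a resident firm (outward FDI) 1055.7, increase in resident deposits held at foreign banks 514.9, foreign purchases of domestic corporate bonds 2027.4.)

8093.5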